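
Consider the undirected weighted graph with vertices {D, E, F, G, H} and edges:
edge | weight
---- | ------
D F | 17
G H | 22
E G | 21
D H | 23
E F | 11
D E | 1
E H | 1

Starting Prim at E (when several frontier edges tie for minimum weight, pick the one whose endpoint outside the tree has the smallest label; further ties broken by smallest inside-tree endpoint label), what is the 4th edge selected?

Prim, starting at E.
Step 1: cheapest edge leaving the tree is D E (1); add D.
Step 2: cheapest edge leaving the tree is E H (1); add H.
Step 3: cheapest edge leaving the tree is E F (11); add F.
Step 4: cheapest edge leaving the tree is E G (21); add G.
The 4th edge added is E G.

E-G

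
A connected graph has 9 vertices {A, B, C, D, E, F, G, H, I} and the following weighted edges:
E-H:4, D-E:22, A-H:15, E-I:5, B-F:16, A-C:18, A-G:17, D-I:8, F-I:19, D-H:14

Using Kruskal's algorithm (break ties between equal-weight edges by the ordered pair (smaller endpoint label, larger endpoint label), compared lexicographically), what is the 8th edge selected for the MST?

Kruskal's algorithm — process edges by increasing weight (ties by edge label):
E-H (4): add — endpoints in different components.
E-I (5): add — endpoints in different components.
D-I (8): add — endpoints in different components.
D-H (14): skip — D and H already connected.
A-H (15): add — endpoints in different components.
B-F (16): add — endpoints in different components.
A-G (17): add — endpoints in different components.
A-C (18): add — endpoints in different components.
F-I (19): add — endpoints in different components.
The 8th edge added is F-I.

F-I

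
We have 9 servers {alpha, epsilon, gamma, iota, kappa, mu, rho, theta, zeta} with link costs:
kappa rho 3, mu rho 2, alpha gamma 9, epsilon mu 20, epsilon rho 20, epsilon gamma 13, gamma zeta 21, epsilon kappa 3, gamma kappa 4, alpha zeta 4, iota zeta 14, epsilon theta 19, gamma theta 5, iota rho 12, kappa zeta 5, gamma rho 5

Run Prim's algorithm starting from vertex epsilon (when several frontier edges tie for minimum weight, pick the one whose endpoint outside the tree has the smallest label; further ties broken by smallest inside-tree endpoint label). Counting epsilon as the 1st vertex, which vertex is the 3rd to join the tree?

rho

Prim, starting at epsilon.
Step 1: cheapest edge leaving the tree is epsilon kappa (3); add kappa.
Step 2: cheapest edge leaving the tree is kappa rho (3); add rho.
Step 3: cheapest edge leaving the tree is mu rho (2); add mu.
Step 4: cheapest edge leaving the tree is gamma kappa (4); add gamma.
Step 5: cheapest edge leaving the tree is gamma theta (5); add theta.
Step 6: cheapest edge leaving the tree is kappa zeta (5); add zeta.
Step 7: cheapest edge leaving the tree is alpha zeta (4); add alpha.
Step 8: cheapest edge leaving the tree is iota rho (12); add iota.
Vertex order: epsilon, kappa, rho, mu, gamma, theta, zeta, alpha, iota. The 3rd vertex is rho.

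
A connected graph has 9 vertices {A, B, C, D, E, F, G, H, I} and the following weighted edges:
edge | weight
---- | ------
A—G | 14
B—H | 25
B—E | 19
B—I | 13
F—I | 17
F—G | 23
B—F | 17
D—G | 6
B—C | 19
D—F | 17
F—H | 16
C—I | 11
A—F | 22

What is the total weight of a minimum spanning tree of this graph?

Grow the tree from I using Prim:
Step 1: frontier [C—I 11, B—I 13, F—I 17] → take C—I (11); add C.
Step 2: frontier [B—C 19, B—I 13, F—I 17] → take B—I (13); add B.
Step 3: frontier [B—F 17, B—E 19, B—H 25, F—I 17] → take B—F (17); add F.
Step 4: frontier [B—E 19, B—H 25, F—H 16, D—F 17, A—F 22, F—G 23] → take F—H (16); add H.
Step 5: frontier [B—E 19, D—F 17, A—F 22, F—G 23] → take D—F (17); add D.
Step 6: frontier [B—E 19, D—G 6, A—F 22, F—G 23] → take D—G (6); add G.
Step 7: frontier [B—E 19, A—F 22, A—G 14] → take A—G (14); add A.
Step 8: frontier [B—E 19] → take B—E (19); add E.
MST edges: C—I, B—I, B—F, F—H, D—F, D—G, A—G, B—E; total weight 11+13+17+16+17+6+14+19 = 113.

113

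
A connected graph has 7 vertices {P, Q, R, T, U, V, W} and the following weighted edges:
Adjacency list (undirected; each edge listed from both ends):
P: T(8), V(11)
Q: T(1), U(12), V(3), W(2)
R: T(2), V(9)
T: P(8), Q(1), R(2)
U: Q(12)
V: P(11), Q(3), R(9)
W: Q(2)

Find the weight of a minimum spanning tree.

28

Prim's algorithm from P:
Step 1: cheapest edge leaving the tree is P–T (8); add T.
Step 2: cheapest edge leaving the tree is Q–T (1); add Q.
Step 3: cheapest edge leaving the tree is R–T (2); add R.
Step 4: cheapest edge leaving the tree is Q–W (2); add W.
Step 5: cheapest edge leaving the tree is Q–V (3); add V.
Step 6: cheapest edge leaving the tree is Q–U (12); add U.
MST edges: P–T, Q–T, R–T, Q–W, Q–V, Q–U; total weight 8+1+2+2+3+12 = 28.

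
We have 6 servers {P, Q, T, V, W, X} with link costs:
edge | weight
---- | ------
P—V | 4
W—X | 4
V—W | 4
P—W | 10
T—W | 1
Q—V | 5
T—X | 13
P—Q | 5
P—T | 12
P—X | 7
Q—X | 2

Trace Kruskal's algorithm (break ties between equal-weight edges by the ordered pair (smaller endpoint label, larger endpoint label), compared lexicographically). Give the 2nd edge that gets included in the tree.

Q-X

Kruskal: consider edges lightest-first.
T—W (1): add. Components now {T,W} {V} {Q} {X} {P}
Q—X (2): add. Components now {T,W} {V} {Q,X} {P}
P—V (4): add. Components now {T,W} {P,V} {Q,X}
V—W (4): add. Components now {P,T,V,W} {Q,X}
W—X (4): add. Components now {P,Q,T,V,W,X}
The 2nd edge added is Q—X.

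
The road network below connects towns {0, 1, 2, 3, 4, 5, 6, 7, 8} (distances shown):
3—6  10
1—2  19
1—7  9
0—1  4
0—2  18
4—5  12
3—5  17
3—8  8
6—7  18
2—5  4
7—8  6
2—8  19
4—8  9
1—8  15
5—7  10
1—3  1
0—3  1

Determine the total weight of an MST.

49

Sort edges by weight, then run Kruskal:
0—3 (1): add — endpoints in different components.
1—3 (1): add — endpoints in different components.
0—1 (4): skip — 0 and 1 already connected.
2—5 (4): add — endpoints in different components.
7—8 (6): add — endpoints in different components.
3—8 (8): add — endpoints in different components.
1—7 (9): skip — 1 and 7 already connected.
4—8 (9): add — endpoints in different components.
3—6 (10): add — endpoints in different components.
5—7 (10): add — endpoints in different components.
MST edges: 0—3, 1—3, 2—5, 7—8, 3—8, 4—8, 3—6, 5—7; total weight 1+1+4+6+8+9+10+10 = 49.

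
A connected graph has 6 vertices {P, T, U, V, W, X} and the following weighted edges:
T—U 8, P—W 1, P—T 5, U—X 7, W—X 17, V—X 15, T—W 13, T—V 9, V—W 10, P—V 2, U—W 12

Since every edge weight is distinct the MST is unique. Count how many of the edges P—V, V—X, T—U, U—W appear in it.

Sort edges by weight, then run Kruskal:
P—W (1): add. Components now {T} {U} {P,W} {V} {X}
P—V (2): add. Components now {T} {U} {P,V,W} {X}
P—T (5): add. Components now {P,T,V,W} {U} {X}
U—X (7): add. Components now {P,T,V,W} {U,X}
T—U (8): add. Components now {P,T,U,V,W,X}
MST edge set: {P—W, P—V, P—T, U—X, T—U}.
Of the listed edges, {P—V, T—U} are in the MST → 2.

2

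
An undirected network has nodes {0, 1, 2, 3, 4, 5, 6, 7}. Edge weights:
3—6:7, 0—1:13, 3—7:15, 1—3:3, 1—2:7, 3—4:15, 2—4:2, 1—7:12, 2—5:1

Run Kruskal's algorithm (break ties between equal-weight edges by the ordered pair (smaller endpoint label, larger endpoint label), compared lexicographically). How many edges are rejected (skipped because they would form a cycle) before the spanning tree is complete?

0

Kruskal's algorithm — process edges by increasing weight (ties by edge label):
2—5 (1): add — endpoints in different components.
2—4 (2): add — endpoints in different components.
1—3 (3): add — endpoints in different components.
1—2 (7): add — endpoints in different components.
3—6 (7): add — endpoints in different components.
1—7 (12): add — endpoints in different components.
0—1 (13): add — endpoints in different components.
Edges rejected before the tree was complete: 0.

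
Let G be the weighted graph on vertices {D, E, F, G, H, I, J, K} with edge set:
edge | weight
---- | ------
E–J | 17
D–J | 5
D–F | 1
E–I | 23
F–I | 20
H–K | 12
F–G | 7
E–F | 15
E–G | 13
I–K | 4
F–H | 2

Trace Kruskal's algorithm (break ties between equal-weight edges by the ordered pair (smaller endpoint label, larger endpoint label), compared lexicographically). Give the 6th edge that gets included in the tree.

H-K

Kruskal: consider edges lightest-first.
D–F (1): add — endpoints in different components.
F–H (2): add — endpoints in different components.
I–K (4): add — endpoints in different components.
D–J (5): add — endpoints in different components.
F–G (7): add — endpoints in different components.
H–K (12): add — endpoints in different components.
E–G (13): add — endpoints in different components.
The 6th edge added is H–K.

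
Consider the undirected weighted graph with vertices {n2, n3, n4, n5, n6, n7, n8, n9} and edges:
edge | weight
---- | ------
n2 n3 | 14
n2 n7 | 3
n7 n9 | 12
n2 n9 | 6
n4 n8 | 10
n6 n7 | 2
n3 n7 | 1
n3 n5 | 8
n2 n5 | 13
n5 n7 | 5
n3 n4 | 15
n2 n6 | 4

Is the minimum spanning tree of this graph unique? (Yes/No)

Yes

Sort edges by weight, then run Kruskal:
n3 n7 (1): add — endpoints in different components.
n6 n7 (2): add — endpoints in different components.
n2 n7 (3): add — endpoints in different components.
n2 n6 (4): skip — n2 and n6 already connected.
n5 n7 (5): add — endpoints in different components.
n2 n9 (6): add — endpoints in different components.
n3 n5 (8): skip — n5 and n3 already connected.
n4 n8 (10): add — endpoints in different components.
n7 n9 (12): skip — n9 and n7 already connected.
n2 n5 (13): skip — n2 and n5 already connected.
n2 n3 (14): skip — n2 and n3 already connected.
n3 n4 (15): add — endpoints in different components.
Every non-tree edge has weight strictly greater than the heaviest edge on the tree path between its endpoints, so the MST is unique.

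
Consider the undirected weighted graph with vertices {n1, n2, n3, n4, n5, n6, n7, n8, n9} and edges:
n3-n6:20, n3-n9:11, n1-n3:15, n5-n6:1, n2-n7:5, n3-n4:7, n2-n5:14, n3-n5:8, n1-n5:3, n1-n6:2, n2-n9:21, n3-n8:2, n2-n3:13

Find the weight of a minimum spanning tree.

49

Sort edges by weight, then run Kruskal:
n5-n6 (1): add — endpoints in different components.
n1-n6 (2): add — endpoints in different components.
n3-n8 (2): add — endpoints in different components.
n1-n5 (3): skip — n5 and n1 already connected.
n2-n7 (5): add — endpoints in different components.
n3-n4 (7): add — endpoints in different components.
n3-n5 (8): add — endpoints in different components.
n3-n9 (11): add — endpoints in different components.
n2-n3 (13): add — endpoints in different components.
MST edges: n5-n6, n1-n6, n3-n8, n2-n7, n3-n4, n3-n5, n3-n9, n2-n3; total weight 1+2+2+5+7+8+11+13 = 49.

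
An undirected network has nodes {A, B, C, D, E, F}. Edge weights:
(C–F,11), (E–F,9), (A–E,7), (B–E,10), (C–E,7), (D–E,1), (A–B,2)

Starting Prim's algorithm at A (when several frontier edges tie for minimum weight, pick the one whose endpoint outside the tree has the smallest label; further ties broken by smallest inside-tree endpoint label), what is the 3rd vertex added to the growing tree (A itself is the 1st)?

Prim's algorithm from A:
Step 1: cheapest edge leaving the tree is A–B (2); add B.
Step 2: cheapest edge leaving the tree is A–E (7); add E.
Step 3: cheapest edge leaving the tree is D–E (1); add D.
Step 4: cheapest edge leaving the tree is C–E (7); add C.
Step 5: cheapest edge leaving the tree is E–F (9); add F.
Vertex order: A, B, E, D, C, F. The 3rd vertex is E.

E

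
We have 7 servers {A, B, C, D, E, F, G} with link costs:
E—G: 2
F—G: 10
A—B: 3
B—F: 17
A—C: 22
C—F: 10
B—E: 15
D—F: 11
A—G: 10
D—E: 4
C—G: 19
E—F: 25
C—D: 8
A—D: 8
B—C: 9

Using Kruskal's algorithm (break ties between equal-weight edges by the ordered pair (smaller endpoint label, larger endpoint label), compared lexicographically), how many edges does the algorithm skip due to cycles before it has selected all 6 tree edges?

2

Kruskal's algorithm — process edges by increasing weight (ties by edge label):
E—G (2): add — endpoints in different components.
A—B (3): add — endpoints in different components.
D—E (4): add — endpoints in different components.
A—D (8): add — endpoints in different components.
C—D (8): add — endpoints in different components.
B—C (9): skip — B and C already connected.
A—G (10): skip — A and G already connected.
C—F (10): add — endpoints in different components.
Edges rejected before the tree was complete: 2.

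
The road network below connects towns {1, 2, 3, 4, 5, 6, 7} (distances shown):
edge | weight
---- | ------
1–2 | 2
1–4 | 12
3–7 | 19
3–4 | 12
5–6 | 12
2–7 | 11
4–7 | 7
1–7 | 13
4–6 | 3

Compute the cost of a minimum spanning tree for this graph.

Prim, starting at 1.
Step 1: cheapest edge leaving the tree is 1–2 (2); add 2.
Step 2: cheapest edge leaving the tree is 2–7 (11); add 7.
Step 3: cheapest edge leaving the tree is 4–7 (7); add 4.
Step 4: cheapest edge leaving the tree is 4–6 (3); add 6.
Step 5: cheapest edge leaving the tree is 3–4 (12); add 3.
Step 6: cheapest edge leaving the tree is 5–6 (12); add 5.
MST edges: 1–2, 2–7, 4–7, 4–6, 3–4, 5–6; total weight 2+11+7+3+12+12 = 47.

47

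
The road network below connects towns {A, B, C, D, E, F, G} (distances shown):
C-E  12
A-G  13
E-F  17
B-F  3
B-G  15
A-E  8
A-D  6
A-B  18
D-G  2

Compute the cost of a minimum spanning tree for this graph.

46

Kruskal's algorithm — process edges by increasing weight (ties by edge label):
D-G (2): add — endpoints in different components.
B-F (3): add — endpoints in different components.
A-D (6): add — endpoints in different components.
A-E (8): add — endpoints in different components.
C-E (12): add — endpoints in different components.
A-G (13): skip — A and G already connected.
B-G (15): add — endpoints in different components.
MST edges: D-G, B-F, A-D, A-E, C-E, B-G; total weight 2+3+6+8+12+15 = 46.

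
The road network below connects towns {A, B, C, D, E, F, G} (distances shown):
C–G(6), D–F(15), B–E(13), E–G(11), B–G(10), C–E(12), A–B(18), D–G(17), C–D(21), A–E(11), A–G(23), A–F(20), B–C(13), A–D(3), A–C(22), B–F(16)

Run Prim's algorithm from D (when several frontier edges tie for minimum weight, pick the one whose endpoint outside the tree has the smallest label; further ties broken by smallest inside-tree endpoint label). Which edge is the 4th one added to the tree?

C-G

Grow the tree from D using Prim:
Step 1: cheapest edge leaving the tree is A–D (3); add A.
Step 2: cheapest edge leaving the tree is A–E (11); add E.
Step 3: cheapest edge leaving the tree is E–G (11); add G.
Step 4: cheapest edge leaving the tree is C–G (6); add C.
Step 5: cheapest edge leaving the tree is B–G (10); add B.
Step 6: cheapest edge leaving the tree is D–F (15); add F.
The 4th edge added is C–G.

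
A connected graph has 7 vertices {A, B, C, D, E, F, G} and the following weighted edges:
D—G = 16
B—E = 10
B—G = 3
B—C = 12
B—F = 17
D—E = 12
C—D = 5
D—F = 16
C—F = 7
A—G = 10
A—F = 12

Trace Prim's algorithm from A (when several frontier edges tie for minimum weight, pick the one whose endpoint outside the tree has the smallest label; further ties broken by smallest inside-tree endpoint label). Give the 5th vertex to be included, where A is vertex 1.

Grow the tree from A using Prim:
Step 1: frontier [A—G 10, A—F 12] → take A—G (10); add G.
Step 2: frontier [A—F 12, B—G 3, D—G 16] → take B—G (3); add B.
Step 3: frontier [A—F 12, B—E 10, B—C 12, B—F 17, D—G 16] → take B—E (10); add E.
Step 4: frontier [A—F 12, B—C 12, B—F 17, D—E 12, D—G 16] → take B—C (12); add C.
Step 5: frontier [A—F 12, B—F 17, C—D 5, C—F 7, D—E 12, D—G 16] → take C—D (5); add D.
Step 6: frontier [A—F 12, B—F 17, C—F 7, D—F 16] → take C—F (7); add F.
Vertex order: A, G, B, E, C, D, F. The 5th vertex is C.

C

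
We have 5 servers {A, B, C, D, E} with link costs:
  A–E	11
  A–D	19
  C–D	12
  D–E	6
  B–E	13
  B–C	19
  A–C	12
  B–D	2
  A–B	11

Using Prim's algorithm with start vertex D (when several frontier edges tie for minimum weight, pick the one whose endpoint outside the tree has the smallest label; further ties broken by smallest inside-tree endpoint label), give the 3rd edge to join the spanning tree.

A-B

Prim's algorithm from D:
Step 1: cheapest edge leaving the tree is B–D (2); add B.
Step 2: cheapest edge leaving the tree is D–E (6); add E.
Step 3: cheapest edge leaving the tree is A–B (11); add A.
Step 4: cheapest edge leaving the tree is A–C (12); add C.
The 3rd edge added is A–B.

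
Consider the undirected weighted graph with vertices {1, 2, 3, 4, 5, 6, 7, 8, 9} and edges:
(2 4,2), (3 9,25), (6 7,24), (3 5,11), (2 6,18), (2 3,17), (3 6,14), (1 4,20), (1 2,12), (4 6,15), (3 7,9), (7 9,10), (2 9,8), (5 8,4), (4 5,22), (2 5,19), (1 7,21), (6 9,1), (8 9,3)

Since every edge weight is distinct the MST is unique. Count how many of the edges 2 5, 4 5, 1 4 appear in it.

Kruskal: consider edges lightest-first.
6 9 (1): add — endpoints in different components.
2 4 (2): add — endpoints in different components.
8 9 (3): add — endpoints in different components.
5 8 (4): add — endpoints in different components.
2 9 (8): add — endpoints in different components.
3 7 (9): add — endpoints in different components.
7 9 (10): add — endpoints in different components.
3 5 (11): skip — 3 and 5 already connected.
1 2 (12): add — endpoints in different components.
MST edge set: {6 9, 2 4, 8 9, 5 8, 2 9, 3 7, 7 9, 1 2}.
Of the listed edges, {} are in the MST → 0.

0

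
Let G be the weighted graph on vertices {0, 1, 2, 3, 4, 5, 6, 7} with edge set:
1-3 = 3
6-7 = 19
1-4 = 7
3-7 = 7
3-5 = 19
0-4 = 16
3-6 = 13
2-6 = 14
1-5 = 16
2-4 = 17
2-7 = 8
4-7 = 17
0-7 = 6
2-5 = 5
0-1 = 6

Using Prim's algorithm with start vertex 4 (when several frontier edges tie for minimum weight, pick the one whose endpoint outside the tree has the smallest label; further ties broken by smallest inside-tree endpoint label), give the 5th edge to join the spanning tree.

2-7

Grow the tree from 4 using Prim:
Step 1: cheapest edge leaving the tree is 1-4 (7); add 1.
Step 2: cheapest edge leaving the tree is 1-3 (3); add 3.
Step 3: cheapest edge leaving the tree is 0-1 (6); add 0.
Step 4: cheapest edge leaving the tree is 0-7 (6); add 7.
Step 5: cheapest edge leaving the tree is 2-7 (8); add 2.
Step 6: cheapest edge leaving the tree is 2-5 (5); add 5.
Step 7: cheapest edge leaving the tree is 3-6 (13); add 6.
The 5th edge added is 2-7.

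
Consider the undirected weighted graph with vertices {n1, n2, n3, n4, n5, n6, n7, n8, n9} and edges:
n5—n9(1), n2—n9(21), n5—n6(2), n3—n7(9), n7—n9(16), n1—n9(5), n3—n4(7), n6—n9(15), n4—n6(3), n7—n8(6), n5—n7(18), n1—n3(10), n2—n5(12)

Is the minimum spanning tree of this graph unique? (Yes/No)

Yes

Kruskal's algorithm — process edges by increasing weight (ties by edge label):
n5—n9 (1): add — endpoints in different components.
n5—n6 (2): add — endpoints in different components.
n4—n6 (3): add — endpoints in different components.
n1—n9 (5): add — endpoints in different components.
n7—n8 (6): add — endpoints in different components.
n3—n4 (7): add — endpoints in different components.
n3—n7 (9): add — endpoints in different components.
n1—n3 (10): skip — n1 and n3 already connected.
n2—n5 (12): add — endpoints in different components.
Every non-tree edge has weight strictly greater than the heaviest edge on the tree path between its endpoints, so the MST is unique.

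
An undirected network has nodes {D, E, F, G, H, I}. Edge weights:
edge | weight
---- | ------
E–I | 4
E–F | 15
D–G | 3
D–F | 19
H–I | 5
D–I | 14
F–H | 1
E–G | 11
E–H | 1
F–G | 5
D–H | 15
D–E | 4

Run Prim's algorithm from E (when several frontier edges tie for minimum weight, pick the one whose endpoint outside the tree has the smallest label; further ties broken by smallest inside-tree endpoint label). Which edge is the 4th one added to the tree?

Prim's algorithm from E:
Step 1: cheapest edge leaving the tree is E–H (1); add H.
Step 2: cheapest edge leaving the tree is F–H (1); add F.
Step 3: cheapest edge leaving the tree is D–E (4); add D.
Step 4: cheapest edge leaving the tree is D–G (3); add G.
Step 5: cheapest edge leaving the tree is E–I (4); add I.
The 4th edge added is D–G.

D-G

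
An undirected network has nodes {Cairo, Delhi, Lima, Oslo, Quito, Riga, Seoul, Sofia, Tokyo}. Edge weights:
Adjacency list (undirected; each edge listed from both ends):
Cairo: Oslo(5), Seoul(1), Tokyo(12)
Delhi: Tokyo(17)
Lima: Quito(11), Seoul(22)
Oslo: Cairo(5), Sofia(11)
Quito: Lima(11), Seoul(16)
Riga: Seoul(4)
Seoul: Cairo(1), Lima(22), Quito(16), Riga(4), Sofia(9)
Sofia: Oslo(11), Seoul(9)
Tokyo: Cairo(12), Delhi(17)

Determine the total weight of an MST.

75

Kruskal's algorithm — process edges by increasing weight (ties by edge label):
Cairo Seoul (1): add — endpoints in different components.
Riga Seoul (4): add — endpoints in different components.
Cairo Oslo (5): add — endpoints in different components.
Seoul Sofia (9): add — endpoints in different components.
Lima Quito (11): add — endpoints in different components.
Oslo Sofia (11): skip — Oslo and Sofia already connected.
Cairo Tokyo (12): add — endpoints in different components.
Quito Seoul (16): add — endpoints in different components.
Delhi Tokyo (17): add — endpoints in different components.
MST edges: Cairo Seoul, Riga Seoul, Cairo Oslo, Seoul Sofia, Lima Quito, Cairo Tokyo, Quito Seoul, Delhi Tokyo; total weight 1+4+5+9+11+12+16+17 = 75.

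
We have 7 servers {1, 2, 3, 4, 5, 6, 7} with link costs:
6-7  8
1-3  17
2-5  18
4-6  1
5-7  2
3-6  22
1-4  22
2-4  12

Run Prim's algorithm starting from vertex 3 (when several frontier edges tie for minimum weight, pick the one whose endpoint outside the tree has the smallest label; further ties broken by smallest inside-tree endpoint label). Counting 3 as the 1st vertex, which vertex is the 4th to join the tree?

Prim, starting at 3.
Step 1: cheapest edge leaving the tree is 1-3 (17); add 1.
Step 2: cheapest edge leaving the tree is 1-4 (22); add 4.
Step 3: cheapest edge leaving the tree is 4-6 (1); add 6.
Step 4: cheapest edge leaving the tree is 6-7 (8); add 7.
Step 5: cheapest edge leaving the tree is 5-7 (2); add 5.
Step 6: cheapest edge leaving the tree is 2-4 (12); add 2.
Vertex order: 3, 1, 4, 6, 7, 5, 2. The 4th vertex is 6.

6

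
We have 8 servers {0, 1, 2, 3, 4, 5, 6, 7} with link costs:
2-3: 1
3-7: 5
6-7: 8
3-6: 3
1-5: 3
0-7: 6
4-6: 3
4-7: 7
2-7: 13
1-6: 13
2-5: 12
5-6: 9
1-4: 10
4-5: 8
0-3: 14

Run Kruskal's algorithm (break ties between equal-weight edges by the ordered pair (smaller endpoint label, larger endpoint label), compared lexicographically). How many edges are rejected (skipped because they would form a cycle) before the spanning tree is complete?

Kruskal's algorithm — process edges by increasing weight (ties by edge label):
2-3 (1): add — endpoints in different components.
1-5 (3): add — endpoints in different components.
3-6 (3): add — endpoints in different components.
4-6 (3): add — endpoints in different components.
3-7 (5): add — endpoints in different components.
0-7 (6): add — endpoints in different components.
4-7 (7): skip — 4 and 7 already connected.
4-5 (8): add — endpoints in different components.
Edges rejected before the tree was complete: 1.

1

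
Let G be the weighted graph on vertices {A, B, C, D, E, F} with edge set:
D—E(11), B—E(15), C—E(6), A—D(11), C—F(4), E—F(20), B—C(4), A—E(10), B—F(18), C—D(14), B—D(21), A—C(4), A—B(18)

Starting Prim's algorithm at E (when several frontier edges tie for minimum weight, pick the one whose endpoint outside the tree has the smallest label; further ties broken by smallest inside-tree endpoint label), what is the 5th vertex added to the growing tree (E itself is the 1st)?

F

Grow the tree from E using Prim:
Step 1: cheapest edge leaving the tree is C—E (6); add C.
Step 2: cheapest edge leaving the tree is A—C (4); add A.
Step 3: cheapest edge leaving the tree is B—C (4); add B.
Step 4: cheapest edge leaving the tree is C—F (4); add F.
Step 5: cheapest edge leaving the tree is A—D (11); add D.
Vertex order: E, C, A, B, F, D. The 5th vertex is F.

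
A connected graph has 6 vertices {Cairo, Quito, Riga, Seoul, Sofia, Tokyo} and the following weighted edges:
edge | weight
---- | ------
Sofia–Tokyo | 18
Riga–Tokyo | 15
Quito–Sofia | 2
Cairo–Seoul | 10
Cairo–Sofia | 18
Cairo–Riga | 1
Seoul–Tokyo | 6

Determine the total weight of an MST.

37

Sort edges by weight, then run Kruskal:
Cairo–Riga (1): add. Components now {Tokyo} {Cairo,Riga} {Sofia} {Quito} {Seoul}
Quito–Sofia (2): add. Components now {Tokyo} {Cairo,Riga} {Quito,Sofia} {Seoul}
Seoul–Tokyo (6): add. Components now {Seoul,Tokyo} {Cairo,Riga} {Quito,Sofia}
Cairo–Seoul (10): add. Components now {Cairo,Riga,Seoul,Tokyo} {Quito,Sofia}
Riga–Tokyo (15): skip — Tokyo and Riga already connected.
Cairo–Sofia (18): add. Components now {Cairo,Quito,Riga,Seoul,Sofia,Tokyo}
MST edges: Cairo–Riga, Quito–Sofia, Seoul–Tokyo, Cairo–Seoul, Cairo–Sofia; total weight 1+2+6+10+18 = 37.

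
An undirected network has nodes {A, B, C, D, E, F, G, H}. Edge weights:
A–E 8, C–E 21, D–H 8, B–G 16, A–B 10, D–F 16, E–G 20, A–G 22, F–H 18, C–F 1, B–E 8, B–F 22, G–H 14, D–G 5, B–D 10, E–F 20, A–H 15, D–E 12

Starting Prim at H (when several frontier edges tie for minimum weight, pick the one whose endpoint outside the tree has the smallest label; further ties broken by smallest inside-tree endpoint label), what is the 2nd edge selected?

Grow the tree from H using Prim:
Step 1: cheapest edge leaving the tree is D–H (8); add D.
Step 2: cheapest edge leaving the tree is D–G (5); add G.
Step 3: cheapest edge leaving the tree is B–D (10); add B.
Step 4: cheapest edge leaving the tree is B–E (8); add E.
Step 5: cheapest edge leaving the tree is A–E (8); add A.
Step 6: cheapest edge leaving the tree is D–F (16); add F.
Step 7: cheapest edge leaving the tree is C–F (1); add C.
The 2nd edge added is D–G.

D-G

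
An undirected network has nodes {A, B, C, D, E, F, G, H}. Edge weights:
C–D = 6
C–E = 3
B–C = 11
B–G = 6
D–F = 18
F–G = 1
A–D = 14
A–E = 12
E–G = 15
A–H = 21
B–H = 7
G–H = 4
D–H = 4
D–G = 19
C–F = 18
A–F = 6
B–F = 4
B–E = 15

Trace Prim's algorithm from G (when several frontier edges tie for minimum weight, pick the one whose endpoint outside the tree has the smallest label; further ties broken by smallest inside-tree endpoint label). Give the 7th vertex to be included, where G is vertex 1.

C

Grow the tree from G using Prim:
Step 1: cheapest edge leaving the tree is F–G (1); add F.
Step 2: cheapest edge leaving the tree is B–F (4); add B.
Step 3: cheapest edge leaving the tree is G–H (4); add H.
Step 4: cheapest edge leaving the tree is D–H (4); add D.
Step 5: cheapest edge leaving the tree is A–F (6); add A.
Step 6: cheapest edge leaving the tree is C–D (6); add C.
Step 7: cheapest edge leaving the tree is C–E (3); add E.
Vertex order: G, F, B, H, D, A, C, E. The 7th vertex is C.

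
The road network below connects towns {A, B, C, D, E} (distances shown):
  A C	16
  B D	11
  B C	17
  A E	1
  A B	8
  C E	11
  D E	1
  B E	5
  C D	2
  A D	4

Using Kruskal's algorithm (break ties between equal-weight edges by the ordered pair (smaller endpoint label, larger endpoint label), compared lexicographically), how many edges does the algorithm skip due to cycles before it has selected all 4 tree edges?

Kruskal's algorithm — process edges by increasing weight (ties by edge label):
A E (1): add. Components now {A,E} {B} {C} {D}
D E (1): add. Components now {A,D,E} {B} {C}
C D (2): add. Components now {A,C,D,E} {B}
A D (4): skip — A and D already connected.
B E (5): add. Components now {A,B,C,D,E}
Edges rejected before the tree was complete: 1.

1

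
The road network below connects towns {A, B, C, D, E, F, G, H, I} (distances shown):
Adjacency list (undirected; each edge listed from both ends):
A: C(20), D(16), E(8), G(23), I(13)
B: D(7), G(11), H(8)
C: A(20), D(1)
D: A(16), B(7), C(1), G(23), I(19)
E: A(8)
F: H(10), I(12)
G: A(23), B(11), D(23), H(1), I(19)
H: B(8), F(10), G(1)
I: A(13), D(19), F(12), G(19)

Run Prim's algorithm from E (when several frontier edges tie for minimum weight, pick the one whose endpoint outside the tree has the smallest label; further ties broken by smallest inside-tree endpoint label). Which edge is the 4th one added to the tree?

Prim's algorithm from E:
Step 1: cheapest edge leaving the tree is A–E (8); add A.
Step 2: cheapest edge leaving the tree is A–I (13); add I.
Step 3: cheapest edge leaving the tree is F–I (12); add F.
Step 4: cheapest edge leaving the tree is F–H (10); add H.
Step 5: cheapest edge leaving the tree is G–H (1); add G.
Step 6: cheapest edge leaving the tree is B–H (8); add B.
Step 7: cheapest edge leaving the tree is B–D (7); add D.
Step 8: cheapest edge leaving the tree is C–D (1); add C.
The 4th edge added is F–H.

F-H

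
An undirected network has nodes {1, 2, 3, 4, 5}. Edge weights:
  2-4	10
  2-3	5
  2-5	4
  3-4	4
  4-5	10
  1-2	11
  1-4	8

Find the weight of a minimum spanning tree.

21

Kruskal: consider edges lightest-first.
2-5 (4): add — endpoints in different components.
3-4 (4): add — endpoints in different components.
2-3 (5): add — endpoints in different components.
1-4 (8): add — endpoints in different components.
MST edges: 2-5, 3-4, 2-3, 1-4; total weight 4+4+5+8 = 21.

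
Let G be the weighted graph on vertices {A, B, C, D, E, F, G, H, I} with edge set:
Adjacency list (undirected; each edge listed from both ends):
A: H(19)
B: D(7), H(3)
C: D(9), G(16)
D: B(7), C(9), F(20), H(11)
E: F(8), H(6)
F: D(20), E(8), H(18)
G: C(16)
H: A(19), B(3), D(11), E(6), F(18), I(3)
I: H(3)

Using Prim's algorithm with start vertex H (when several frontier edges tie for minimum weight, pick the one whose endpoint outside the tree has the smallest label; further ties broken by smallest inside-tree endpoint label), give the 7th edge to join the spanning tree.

Grow the tree from H using Prim:
Step 1: cheapest edge leaving the tree is B-H (3); add B.
Step 2: cheapest edge leaving the tree is H-I (3); add I.
Step 3: cheapest edge leaving the tree is E-H (6); add E.
Step 4: cheapest edge leaving the tree is B-D (7); add D.
Step 5: cheapest edge leaving the tree is E-F (8); add F.
Step 6: cheapest edge leaving the tree is C-D (9); add C.
Step 7: cheapest edge leaving the tree is C-G (16); add G.
Step 8: cheapest edge leaving the tree is A-H (19); add A.
The 7th edge added is C-G.

C-G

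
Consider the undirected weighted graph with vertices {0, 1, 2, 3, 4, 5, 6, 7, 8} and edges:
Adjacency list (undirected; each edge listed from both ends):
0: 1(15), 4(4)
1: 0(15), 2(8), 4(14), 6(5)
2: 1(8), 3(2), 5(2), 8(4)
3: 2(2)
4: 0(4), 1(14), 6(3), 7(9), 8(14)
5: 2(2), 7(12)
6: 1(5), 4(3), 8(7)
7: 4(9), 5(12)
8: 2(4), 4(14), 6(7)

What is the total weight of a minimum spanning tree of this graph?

36

Kruskal's algorithm — process edges by increasing weight (ties by edge label):
2—3 (2): add — endpoints in different components.
2—5 (2): add — endpoints in different components.
4—6 (3): add — endpoints in different components.
0—4 (4): add — endpoints in different components.
2—8 (4): add — endpoints in different components.
1—6 (5): add — endpoints in different components.
6—8 (7): add — endpoints in different components.
1—2 (8): skip — 1 and 2 already connected.
4—7 (9): add — endpoints in different components.
MST edges: 2—3, 2—5, 4—6, 0—4, 2—8, 1—6, 6—8, 4—7; total weight 2+2+3+4+4+5+7+9 = 36.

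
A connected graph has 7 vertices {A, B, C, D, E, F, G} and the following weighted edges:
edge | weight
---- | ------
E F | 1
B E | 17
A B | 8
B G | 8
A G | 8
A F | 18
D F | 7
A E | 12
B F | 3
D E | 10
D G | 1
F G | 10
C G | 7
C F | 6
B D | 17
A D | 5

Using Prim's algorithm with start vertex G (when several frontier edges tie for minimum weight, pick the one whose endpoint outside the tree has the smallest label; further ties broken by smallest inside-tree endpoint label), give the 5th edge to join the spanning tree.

E-F

Grow the tree from G using Prim:
Step 1: cheapest edge leaving the tree is D G (1); add D.
Step 2: cheapest edge leaving the tree is A D (5); add A.
Step 3: cheapest edge leaving the tree is C G (7); add C.
Step 4: cheapest edge leaving the tree is C F (6); add F.
Step 5: cheapest edge leaving the tree is E F (1); add E.
Step 6: cheapest edge leaving the tree is B F (3); add B.
The 5th edge added is E F.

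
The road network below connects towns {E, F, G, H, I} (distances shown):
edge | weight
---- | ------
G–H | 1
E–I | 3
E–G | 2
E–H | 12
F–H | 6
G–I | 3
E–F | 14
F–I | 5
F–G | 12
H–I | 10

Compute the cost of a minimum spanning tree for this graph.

11

Prim's algorithm from E:
Step 1: cheapest edge leaving the tree is E–G (2); add G.
Step 2: cheapest edge leaving the tree is G–H (1); add H.
Step 3: cheapest edge leaving the tree is E–I (3); add I.
Step 4: cheapest edge leaving the tree is F–I (5); add F.
MST edges: E–G, G–H, E–I, F–I; total weight 2+1+3+5 = 11.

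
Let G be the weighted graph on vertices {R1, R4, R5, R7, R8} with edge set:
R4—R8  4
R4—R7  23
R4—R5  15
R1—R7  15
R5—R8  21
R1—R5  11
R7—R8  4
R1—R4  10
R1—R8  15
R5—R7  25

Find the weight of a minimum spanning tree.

Sort edges by weight, then run Kruskal:
R4—R8 (4): add. Components now {R1} {R4,R8} {R7} {R5}
R7—R8 (4): add. Components now {R1} {R4,R7,R8} {R5}
R1—R4 (10): add. Components now {R1,R4,R7,R8} {R5}
R1—R5 (11): add. Components now {R1,R4,R5,R7,R8}
MST edges: R4—R8, R7—R8, R1—R4, R1—R5; total weight 4+4+10+11 = 29.

29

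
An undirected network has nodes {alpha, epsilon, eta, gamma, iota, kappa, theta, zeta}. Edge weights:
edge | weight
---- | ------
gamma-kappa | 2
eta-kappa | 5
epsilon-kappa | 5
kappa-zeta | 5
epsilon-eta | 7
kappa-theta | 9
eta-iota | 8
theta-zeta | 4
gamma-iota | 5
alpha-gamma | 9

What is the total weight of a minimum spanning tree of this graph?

35

Prim's algorithm from theta:
Step 1: frontier [theta-zeta 4, kappa-theta 9] → take theta-zeta (4); add zeta.
Step 2: frontier [kappa-theta 9, kappa-zeta 5] → take kappa-zeta (5); add kappa.
Step 3: frontier [gamma-kappa 2, epsilon-kappa 5, eta-kappa 5] → take gamma-kappa (2); add gamma.
Step 4: frontier [gamma-iota 5, alpha-gamma 9, epsilon-kappa 5, eta-kappa 5] → take epsilon-kappa (5); add epsilon.
Step 5: frontier [epsilon-eta 7, gamma-iota 5, alpha-gamma 9, eta-kappa 5] → take eta-kappa (5); add eta.
Step 6: frontier [eta-iota 8, gamma-iota 5, alpha-gamma 9] → take gamma-iota (5); add iota.
Step 7: frontier [alpha-gamma 9] → take alpha-gamma (9); add alpha.
MST edges: theta-zeta, kappa-zeta, gamma-kappa, epsilon-kappa, eta-kappa, gamma-iota, alpha-gamma; total weight 4+5+2+5+5+5+9 = 35.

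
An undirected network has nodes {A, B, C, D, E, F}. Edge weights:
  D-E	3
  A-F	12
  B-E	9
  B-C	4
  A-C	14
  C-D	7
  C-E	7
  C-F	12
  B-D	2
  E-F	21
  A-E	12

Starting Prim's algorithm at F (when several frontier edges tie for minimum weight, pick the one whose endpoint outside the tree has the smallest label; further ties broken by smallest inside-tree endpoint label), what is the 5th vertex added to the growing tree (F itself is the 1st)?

D

Prim, starting at F.
Step 1: frontier [A-F 12, C-F 12, E-F 21] → take A-F (12); add A.
Step 2: frontier [A-E 12, A-C 14, C-F 12, E-F 21] → take C-F (12); add C.
Step 3: frontier [A-E 12, B-C 4, C-D 7, C-E 7, E-F 21] → take B-C (4); add B.
Step 4: frontier [A-E 12, B-D 2, B-E 9, C-D 7, C-E 7, E-F 21] → take B-D (2); add D.
Step 5: frontier [A-E 12, B-E 9, C-E 7, D-E 3, E-F 21] → take D-E (3); add E.
Vertex order: F, A, C, B, D, E. The 5th vertex is D.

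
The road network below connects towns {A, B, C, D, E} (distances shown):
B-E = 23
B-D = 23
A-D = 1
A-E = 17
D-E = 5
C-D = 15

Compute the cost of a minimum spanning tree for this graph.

44

Prim's algorithm from E:
Step 1: cheapest edge leaving the tree is D-E (5); add D.
Step 2: cheapest edge leaving the tree is A-D (1); add A.
Step 3: cheapest edge leaving the tree is C-D (15); add C.
Step 4: cheapest edge leaving the tree is B-D (23); add B.
MST edges: D-E, A-D, C-D, B-D; total weight 5+1+15+23 = 44.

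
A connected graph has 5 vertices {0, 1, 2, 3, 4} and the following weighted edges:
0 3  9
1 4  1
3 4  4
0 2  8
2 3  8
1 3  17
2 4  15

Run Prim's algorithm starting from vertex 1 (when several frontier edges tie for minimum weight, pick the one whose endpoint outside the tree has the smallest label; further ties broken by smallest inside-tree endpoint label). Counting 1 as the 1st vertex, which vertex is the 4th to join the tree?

2

Grow the tree from 1 using Prim:
Step 1: cheapest edge leaving the tree is 1 4 (1); add 4.
Step 2: cheapest edge leaving the tree is 3 4 (4); add 3.
Step 3: cheapest edge leaving the tree is 2 3 (8); add 2.
Step 4: cheapest edge leaving the tree is 0 2 (8); add 0.
Vertex order: 1, 4, 3, 2, 0. The 4th vertex is 2.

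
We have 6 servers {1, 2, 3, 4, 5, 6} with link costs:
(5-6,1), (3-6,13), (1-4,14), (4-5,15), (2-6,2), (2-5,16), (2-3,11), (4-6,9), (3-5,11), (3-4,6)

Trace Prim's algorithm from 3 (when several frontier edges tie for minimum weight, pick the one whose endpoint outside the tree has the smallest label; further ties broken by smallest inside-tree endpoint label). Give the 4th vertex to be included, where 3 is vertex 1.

Grow the tree from 3 using Prim:
Step 1: cheapest edge leaving the tree is 3-4 (6); add 4.
Step 2: cheapest edge leaving the tree is 4-6 (9); add 6.
Step 3: cheapest edge leaving the tree is 5-6 (1); add 5.
Step 4: cheapest edge leaving the tree is 2-6 (2); add 2.
Step 5: cheapest edge leaving the tree is 1-4 (14); add 1.
Vertex order: 3, 4, 6, 5, 2, 1. The 4th vertex is 5.

5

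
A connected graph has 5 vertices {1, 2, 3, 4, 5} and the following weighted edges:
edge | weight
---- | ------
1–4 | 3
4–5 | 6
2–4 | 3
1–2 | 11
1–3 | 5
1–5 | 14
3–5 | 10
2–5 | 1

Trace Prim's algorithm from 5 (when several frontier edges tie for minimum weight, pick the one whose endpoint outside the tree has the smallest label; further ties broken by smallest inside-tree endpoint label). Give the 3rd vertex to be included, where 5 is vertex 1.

Prim's algorithm from 5:
Step 1: frontier [2–5 1, 4–5 6, 3–5 10, 1–5 14] → take 2–5 (1); add 2.
Step 2: frontier [2–4 3, 1–2 11, 4–5 6, 3–5 10, 1–5 14] → take 2–4 (3); add 4.
Step 3: frontier [1–2 11, 1–4 3, 3–5 10, 1–5 14] → take 1–4 (3); add 1.
Step 4: frontier [1–3 5, 3–5 10] → take 1–3 (5); add 3.
Vertex order: 5, 2, 4, 1, 3. The 3rd vertex is 4.

4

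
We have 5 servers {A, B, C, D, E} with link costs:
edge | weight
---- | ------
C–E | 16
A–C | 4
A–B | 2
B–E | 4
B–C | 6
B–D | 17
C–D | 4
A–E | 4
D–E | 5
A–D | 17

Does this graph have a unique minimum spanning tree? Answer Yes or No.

No

Sort edges by weight, then run Kruskal:
A–B (2): add. Components now {A,B} {C} {D} {E}
A–C (4): add. Components now {A,B,C} {D} {E}
A–E (4): add. Components now {A,B,C,E} {D}
B–E (4): skip — B and E already connected.
C–D (4): add. Components now {A,B,C,D,E}
Non-tree edge B–E has weight 4, equal to the heaviest edge on its tree cycle — swapping gives another MST of the same weight. Not unique.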